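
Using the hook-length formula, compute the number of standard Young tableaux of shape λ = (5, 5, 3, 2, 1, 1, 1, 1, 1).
# SYT of shape (5, 5, 3, 2, 1, 1, 1, 1, 1) = 68217600

Hook-length formula: f^λ = n! / Π hook(c), product over all cells c of the Young diagram. For λ = (5, 5, 3, 2, 1, 1, 1, 1, 1), n = 20 boxes. Hook lengths by row (left-to-right, top-to-bottom): [13, 7, 5, 3, 2]; [12, 6, 4, 2, 1]; [9, 3, 1]; [7, 1]; [5]; [4]; [3]; [2]; [1]. Product of hooks = 35663846400. So f^λ = 20! / 35663846400 = 2432902008176640000 / 35663846400 = 68217600.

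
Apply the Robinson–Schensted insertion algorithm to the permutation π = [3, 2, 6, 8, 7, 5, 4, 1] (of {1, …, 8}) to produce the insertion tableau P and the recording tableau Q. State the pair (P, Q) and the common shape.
P = [1, 4, 7] / [2, 5] / [3] / [6] / [8];  Q = [1, 3, 4] / [2, 5] / [6] / [7] / [8];  common shape = (3, 2, 1, 1, 1)

Row-insert the values π_1, π_2, … into P one at a time, bumping the leftmost entry strictly greater than the inserted value down to the next row. The recording tableau Q records, in position (i, j), the step at which that cell was added to P.
  Insert 3 (step 1): P = [3];  Q = [1]
  Insert 2 (step 2): P = [2] / [3];  Q = [1] / [2]
  Insert 6 (step 3): P = [2, 6] / [3];  Q = [1, 3] / [2]
  Insert 8 (step 4): P = [2, 6, 8] / [3];  Q = [1, 3, 4] / [2]
  Insert 7 (step 5): P = [2, 6, 7] / [3, 8];  Q = [1, 3, 4] / [2, 5]
  Insert 5 (step 6): P = [2, 5, 7] / [3, 6] / [8];  Q = [1, 3, 4] / [2, 5] / [6]
  Insert 4 (step 7): P = [2, 4, 7] / [3, 5] / [6] / [8];  Q = [1, 3, 4] / [2, 5] / [6] / [7]
  Insert 1 (step 8): P = [1, 4, 7] / [2, 5] / [3] / [6] / [8];  Q = [1, 3, 4] / [2, 5] / [6] / [7] / [8]
Final shape: (3, 2, 1, 1, 1).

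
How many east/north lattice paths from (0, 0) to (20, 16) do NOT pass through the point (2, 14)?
Number of paths = 7307849310

Total paths from (0, 0) to (20, 16): C(36, 20) = 7307872110. Paths through (2, 14): (paths (0, 0) → (2, 14)) × (paths (2, 14) → (20, 16)) = C(16, 2) · C(20, 18) = 120 · 190 = 22800. Avoidance count = 7307872110 − 22800 = 7307849310.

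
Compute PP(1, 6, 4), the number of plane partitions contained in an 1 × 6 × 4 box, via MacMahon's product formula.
PP(1, 6, 4) = 210

Evaluate the triple product over i = 1..1, j = 1..6, k = 1..4. The factors are (2/1) · (3/2) · (4/3) · (5/4) · (3/2) · (4/3) · (5/4) · (6/5) · … (24 factors total). The numerators and denominators telescope so the product is an integer; carrying out the multiplication exactly gives PP(1, 6, 4) = 210.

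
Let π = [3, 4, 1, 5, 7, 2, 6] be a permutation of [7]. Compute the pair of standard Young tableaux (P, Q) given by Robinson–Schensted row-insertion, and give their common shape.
P = [1, 2, 5, 6] / [3, 4, 7];  Q = [1, 2, 4, 5] / [3, 6, 7];  common shape = (4, 3)

Row-insert the values π_1, π_2, … into P one at a time, bumping the leftmost entry strictly greater than the inserted value down to the next row. The recording tableau Q records, in position (i, j), the step at which that cell was added to P.
  Insert 3 (step 1): P = [3];  Q = [1]
  Insert 4 (step 2): P = [3, 4];  Q = [1, 2]
  Insert 1 (step 3): P = [1, 4] / [3];  Q = [1, 2] / [3]
  Insert 5 (step 4): P = [1, 4, 5] / [3];  Q = [1, 2, 4] / [3]
  Insert 7 (step 5): P = [1, 4, 5, 7] / [3];  Q = [1, 2, 4, 5] / [3]
  Insert 2 (step 6): P = [1, 2, 5, 7] / [3, 4];  Q = [1, 2, 4, 5] / [3, 6]
  Insert 6 (step 7): P = [1, 2, 5, 6] / [3, 4, 7];  Q = [1, 2, 4, 5] / [3, 6, 7]
Final shape: (4, 3).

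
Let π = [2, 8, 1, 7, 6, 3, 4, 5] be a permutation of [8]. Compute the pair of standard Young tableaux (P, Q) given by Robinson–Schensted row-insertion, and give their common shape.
P = [1, 3, 4, 5] / [2, 6] / [7] / [8];  Q = [1, 2, 7, 8] / [3, 4] / [5] / [6];  common shape = (4, 2, 1, 1)

Row-insert the values π_1, π_2, … into P one at a time, bumping the leftmost entry strictly greater than the inserted value down to the next row. The recording tableau Q records, in position (i, j), the step at which that cell was added to P.
  Insert 2 (step 1): P = [2];  Q = [1]
  Insert 8 (step 2): P = [2, 8];  Q = [1, 2]
  Insert 1 (step 3): P = [1, 8] / [2];  Q = [1, 2] / [3]
  Insert 7 (step 4): P = [1, 7] / [2, 8];  Q = [1, 2] / [3, 4]
  Insert 6 (step 5): P = [1, 6] / [2, 7] / [8];  Q = [1, 2] / [3, 4] / [5]
  Insert 3 (step 6): P = [1, 3] / [2, 6] / [7] / [8];  Q = [1, 2] / [3, 4] / [5] / [6]
  Insert 4 (step 7): P = [1, 3, 4] / [2, 6] / [7] / [8];  Q = [1, 2, 7] / [3, 4] / [5] / [6]
  Insert 5 (step 8): P = [1, 3, 4, 5] / [2, 6] / [7] / [8];  Q = [1, 2, 7, 8] / [3, 4] / [5] / [6]
Final shape: (4, 2, 1, 1).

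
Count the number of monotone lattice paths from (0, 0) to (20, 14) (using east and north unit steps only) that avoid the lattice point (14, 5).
Number of paths = 1333777500

Total paths from (0, 0) to (20, 14): C(34, 20) = 1391975640. Paths through (14, 5): (paths (0, 0) → (14, 5)) × (paths (14, 5) → (20, 14)) = C(19, 14) · C(15, 6) = 11628 · 5005 = 58198140. Avoidance count = 1391975640 − 58198140 = 1333777500.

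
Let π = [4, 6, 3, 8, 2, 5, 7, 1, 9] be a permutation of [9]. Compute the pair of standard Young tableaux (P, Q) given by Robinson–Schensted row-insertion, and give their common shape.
P = [1, 5, 7, 9] / [2, 6, 8] / [3] / [4];  Q = [1, 2, 4, 9] / [3, 6, 7] / [5] / [8];  common shape = (4, 3, 1, 1)

Row-insert the values π_1, π_2, … into P one at a time, bumping the leftmost entry strictly greater than the inserted value down to the next row. The recording tableau Q records, in position (i, j), the step at which that cell was added to P.
  Insert 4 (step 1): P = [4];  Q = [1]
  Insert 6 (step 2): P = [4, 6];  Q = [1, 2]
  Insert 3 (step 3): P = [3, 6] / [4];  Q = [1, 2] / [3]
  Insert 8 (step 4): P = [3, 6, 8] / [4];  Q = [1, 2, 4] / [3]
  Insert 2 (step 5): P = [2, 6, 8] / [3] / [4];  Q = [1, 2, 4] / [3] / [5]
  Insert 5 (step 6): P = [2, 5, 8] / [3, 6] / [4];  Q = [1, 2, 4] / [3, 6] / [5]
  Insert 7 (step 7): P = [2, 5, 7] / [3, 6, 8] / [4];  Q = [1, 2, 4] / [3, 6, 7] / [5]
  Insert 1 (step 8): P = [1, 5, 7] / [2, 6, 8] / [3] / [4];  Q = [1, 2, 4] / [3, 6, 7] / [5] / [8]
  Insert 9 (step 9): P = [1, 5, 7, 9] / [2, 6, 8] / [3] / [4];  Q = [1, 2, 4, 9] / [3, 6, 7] / [5] / [8]
Final shape: (4, 3, 1, 1).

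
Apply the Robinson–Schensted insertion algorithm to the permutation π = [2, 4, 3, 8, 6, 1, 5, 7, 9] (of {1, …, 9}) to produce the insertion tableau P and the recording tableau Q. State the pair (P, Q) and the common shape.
P = [1, 3, 5, 7, 9] / [2, 6] / [4, 8];  Q = [1, 2, 4, 8, 9] / [3, 5] / [6, 7];  common shape = (5, 2, 2)

Row-insert the values π_1, π_2, … into P one at a time, bumping the leftmost entry strictly greater than the inserted value down to the next row. The recording tableau Q records, in position (i, j), the step at which that cell was added to P.
  Insert 2 (step 1): P = [2];  Q = [1]
  Insert 4 (step 2): P = [2, 4];  Q = [1, 2]
  Insert 3 (step 3): P = [2, 3] / [4];  Q = [1, 2] / [3]
  Insert 8 (step 4): P = [2, 3, 8] / [4];  Q = [1, 2, 4] / [3]
  Insert 6 (step 5): P = [2, 3, 6] / [4, 8];  Q = [1, 2, 4] / [3, 5]
  Insert 1 (step 6): P = [1, 3, 6] / [2, 8] / [4];  Q = [1, 2, 4] / [3, 5] / [6]
  Insert 5 (step 7): P = [1, 3, 5] / [2, 6] / [4, 8];  Q = [1, 2, 4] / [3, 5] / [6, 7]
  Insert 7 (step 8): P = [1, 3, 5, 7] / [2, 6] / [4, 8];  Q = [1, 2, 4, 8] / [3, 5] / [6, 7]
  Insert 9 (step 9): P = [1, 3, 5, 7, 9] / [2, 6] / [4, 8];  Q = [1, 2, 4, 8, 9] / [3, 5] / [6, 7]
Final shape: (5, 2, 2).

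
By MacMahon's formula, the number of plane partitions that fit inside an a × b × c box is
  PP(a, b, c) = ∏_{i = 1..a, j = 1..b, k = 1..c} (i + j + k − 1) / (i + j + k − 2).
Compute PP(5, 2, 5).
PP(5, 2, 5) = 19404

Evaluate the triple product over i = 1..5, j = 1..2, k = 1..5. The factors are (2/1) · (3/2) · (4/3) · (5/4) · (6/5) · (3/2) · (4/3) · (5/4) · … (50 factors total). The numerators and denominators telescope so the product is an integer; carrying out the multiplication exactly gives PP(5, 2, 5) = 19404.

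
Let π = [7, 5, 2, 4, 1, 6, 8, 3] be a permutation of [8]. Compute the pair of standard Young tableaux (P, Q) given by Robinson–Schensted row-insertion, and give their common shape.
P = [1, 3, 6, 8] / [2, 4] / [5] / [7];  Q = [1, 4, 6, 7] / [2, 8] / [3] / [5];  common shape = (4, 2, 1, 1)

Row-insert the values π_1, π_2, … into P one at a time, bumping the leftmost entry strictly greater than the inserted value down to the next row. The recording tableau Q records, in position (i, j), the step at which that cell was added to P.
  Insert 7 (step 1): P = [7];  Q = [1]
  Insert 5 (step 2): P = [5] / [7];  Q = [1] / [2]
  Insert 2 (step 3): P = [2] / [5] / [7];  Q = [1] / [2] / [3]
  Insert 4 (step 4): P = [2, 4] / [5] / [7];  Q = [1, 4] / [2] / [3]
  Insert 1 (step 5): P = [1, 4] / [2] / [5] / [7];  Q = [1, 4] / [2] / [3] / [5]
  Insert 6 (step 6): P = [1, 4, 6] / [2] / [5] / [7];  Q = [1, 4, 6] / [2] / [3] / [5]
  Insert 8 (step 7): P = [1, 4, 6, 8] / [2] / [5] / [7];  Q = [1, 4, 6, 7] / [2] / [3] / [5]
  Insert 3 (step 8): P = [1, 3, 6, 8] / [2, 4] / [5] / [7];  Q = [1, 4, 6, 7] / [2, 8] / [3] / [5]
Final shape: (4, 2, 1, 1).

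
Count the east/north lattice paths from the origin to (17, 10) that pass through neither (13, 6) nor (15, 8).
Number of paths = 4571913

Inclusion–exclusion. Total paths: C(27, 17) = 8436285. Through P₁: C(19, 13)·C(8, 4) = 1899240. Through P₂: C(23, 15)·C(4, 2) = 2941884. Since P₁ is strictly southwest of P₂, a monotone path through both must visit P₁ then P₂; paths through both = C(19, 13)·C(4, 2)·C(4, 2) = 976752. Avoid both = 8436285 − 1899240 − 2941884 + 976752 = 4571913.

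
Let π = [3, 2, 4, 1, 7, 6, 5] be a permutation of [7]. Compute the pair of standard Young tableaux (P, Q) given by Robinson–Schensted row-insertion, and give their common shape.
P = [1, 4, 5] / [2, 6] / [3, 7];  Q = [1, 3, 5] / [2, 6] / [4, 7];  common shape = (3, 2, 2)

Row-insert the values π_1, π_2, … into P one at a time, bumping the leftmost entry strictly greater than the inserted value down to the next row. The recording tableau Q records, in position (i, j), the step at which that cell was added to P.
  Insert 3 (step 1): P = [3];  Q = [1]
  Insert 2 (step 2): P = [2] / [3];  Q = [1] / [2]
  Insert 4 (step 3): P = [2, 4] / [3];  Q = [1, 3] / [2]
  Insert 1 (step 4): P = [1, 4] / [2] / [3];  Q = [1, 3] / [2] / [4]
  Insert 7 (step 5): P = [1, 4, 7] / [2] / [3];  Q = [1, 3, 5] / [2] / [4]
  Insert 6 (step 6): P = [1, 4, 6] / [2, 7] / [3];  Q = [1, 3, 5] / [2, 6] / [4]
  Insert 5 (step 7): P = [1, 4, 5] / [2, 6] / [3, 7];  Q = [1, 3, 5] / [2, 6] / [4, 7]
Final shape: (3, 2, 2).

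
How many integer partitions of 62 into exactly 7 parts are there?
p(62, 7 parts) = 28652

Partitions of n into exactly k parts are in bijection with partitions of n − k into at most k parts (subtract 1 from each part). So p(62, exactly 7) = p(55, parts ≤ 7). Computing via the recurrence p(m, j) = p(m, j−1) + p(m−j, j) gives 28652.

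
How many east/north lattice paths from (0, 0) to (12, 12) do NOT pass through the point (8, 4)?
Number of paths = 2459131

Total paths from (0, 0) to (12, 12): C(24, 12) = 2704156. Paths through (8, 4): (paths (0, 0) → (8, 4)) × (paths (8, 4) → (12, 12)) = C(12, 8) · C(12, 4) = 495 · 495 = 245025. Avoidance count = 2704156 − 245025 = 2459131.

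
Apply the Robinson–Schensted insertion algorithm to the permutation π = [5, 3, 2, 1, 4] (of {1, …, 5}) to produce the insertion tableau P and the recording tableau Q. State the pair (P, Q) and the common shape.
P = [1, 4] / [2] / [3] / [5];  Q = [1, 5] / [2] / [3] / [4];  common shape = (2, 1, 1, 1)

Row-insert the values π_1, π_2, … into P one at a time, bumping the leftmost entry strictly greater than the inserted value down to the next row. The recording tableau Q records, in position (i, j), the step at which that cell was added to P.
  Insert 5 (step 1): P = [5];  Q = [1]
  Insert 3 (step 2): P = [3] / [5];  Q = [1] / [2]
  Insert 2 (step 3): P = [2] / [3] / [5];  Q = [1] / [2] / [3]
  Insert 1 (step 4): P = [1] / [2] / [3] / [5];  Q = [1] / [2] / [3] / [4]
  Insert 4 (step 5): P = [1, 4] / [2] / [3] / [5];  Q = [1, 5] / [2] / [3] / [4]
Final shape: (2, 1, 1, 1).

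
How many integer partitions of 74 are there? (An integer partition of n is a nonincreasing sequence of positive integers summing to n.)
p(74) = 7089500

Compute p(n) via the recurrence p(n, m) = p(n, m−1) + p(n−m, m), where p(n, m) counts partitions of n with all parts ≤ m and p(n) = p(n, n). The base cases are p(0, m) = 1 and p(n, 0) = 0 for n > 0. Filling the table yields p(74) = 7089500. (Euler's pentagonal recurrence is an alternative.)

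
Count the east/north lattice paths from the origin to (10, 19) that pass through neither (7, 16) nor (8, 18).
Number of paths = 12646458

Inclusion–exclusion. Total paths: C(29, 10) = 20030010. Through P₁: C(23, 7)·C(6, 3) = 4903140. Through P₂: C(26, 8)·C(3, 2) = 4686825. Since P₁ is strictly southwest of P₂, a monotone path through both must visit P₁ then P₂; paths through both = C(23, 7)·C(3, 1)·C(3, 2) = 2206413. Avoid both = 20030010 − 4903140 − 4686825 + 2206413 = 12646458.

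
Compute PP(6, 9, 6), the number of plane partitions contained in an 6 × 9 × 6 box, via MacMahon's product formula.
PP(6, 9, 6) = 6062460972064640

Evaluate the triple product over i = 1..6, j = 1..9, k = 1..6. The factors are (2/1) · (3/2) · (4/3) · (5/4) · (6/5) · (7/6) · (3/2) · (4/3) · … (324 factors total). The numerators and denominators telescope so the product is an integer; carrying out the multiplication exactly gives PP(6, 9, 6) = 6062460972064640.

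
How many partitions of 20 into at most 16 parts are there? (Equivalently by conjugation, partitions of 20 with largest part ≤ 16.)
p(20, parts ≤ 16) = 620

Use the recurrence p(n, m) = p(n, m−1) + p(n−m, m): either the largest part is < m (count p(n, m−1)) or the largest part is exactly m (remove one copy of m, count p(n−m, m)). With p(0, ·) = 1 this gives p(20, parts ≤ 16) = 620. (By conjugating Young diagrams, this also counts partitions of 20 into at most 16 parts.)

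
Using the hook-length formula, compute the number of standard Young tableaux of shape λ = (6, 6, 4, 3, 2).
# SYT of shape (6, 6, 4, 3, 2) = 362121760

Hook-length formula: f^λ = n! / Π hook(c), product over all cells c of the Young diagram. For λ = (6, 6, 4, 3, 2), n = 21 boxes. Hook lengths by row (left-to-right, top-to-bottom): [10, 9, 7, 5, 3, 2]; [9, 8, 6, 4, 2, 1]; [6, 5, 3, 1]; [4, 3, 1]; [2, 1]. Product of hooks = 141087744000. So f^λ = 21! / 141087744000 = 51090942171709440000 / 141087744000 = 362121760.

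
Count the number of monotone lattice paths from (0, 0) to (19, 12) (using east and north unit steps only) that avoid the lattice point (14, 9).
Number of paths = 95357885

Total paths from (0, 0) to (19, 12): C(31, 19) = 141120525. Paths through (14, 9): (paths (0, 0) → (14, 9)) × (paths (14, 9) → (19, 12)) = C(23, 14) · C(8, 5) = 817190 · 56 = 45762640. Avoidance count = 141120525 − 45762640 = 95357885.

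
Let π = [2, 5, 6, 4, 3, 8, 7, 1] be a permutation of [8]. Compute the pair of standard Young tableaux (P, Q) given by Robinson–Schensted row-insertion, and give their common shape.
P = [1, 3, 6, 7] / [2, 8] / [4] / [5];  Q = [1, 2, 3, 6] / [4, 7] / [5] / [8];  common shape = (4, 2, 1, 1)

Row-insert the values π_1, π_2, … into P one at a time, bumping the leftmost entry strictly greater than the inserted value down to the next row. The recording tableau Q records, in position (i, j), the step at which that cell was added to P.
  Insert 2 (step 1): P = [2];  Q = [1]
  Insert 5 (step 2): P = [2, 5];  Q = [1, 2]
  Insert 6 (step 3): P = [2, 5, 6];  Q = [1, 2, 3]
  Insert 4 (step 4): P = [2, 4, 6] / [5];  Q = [1, 2, 3] / [4]
  Insert 3 (step 5): P = [2, 3, 6] / [4] / [5];  Q = [1, 2, 3] / [4] / [5]
  Insert 8 (step 6): P = [2, 3, 6, 8] / [4] / [5];  Q = [1, 2, 3, 6] / [4] / [5]
  Insert 7 (step 7): P = [2, 3, 6, 7] / [4, 8] / [5];  Q = [1, 2, 3, 6] / [4, 7] / [5]
  Insert 1 (step 8): P = [1, 3, 6, 7] / [2, 8] / [4] / [5];  Q = [1, 2, 3, 6] / [4, 7] / [5] / [8]
Final shape: (4, 2, 1, 1).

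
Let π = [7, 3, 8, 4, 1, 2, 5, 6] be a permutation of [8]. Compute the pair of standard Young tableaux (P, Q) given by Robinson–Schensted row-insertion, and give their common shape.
P = [1, 2, 5, 6] / [3, 4] / [7, 8];  Q = [1, 3, 7, 8] / [2, 4] / [5, 6];  common shape = (4, 2, 2)

Row-insert the values π_1, π_2, … into P one at a time, bumping the leftmost entry strictly greater than the inserted value down to the next row. The recording tableau Q records, in position (i, j), the step at which that cell was added to P.
  Insert 7 (step 1): P = [7];  Q = [1]
  Insert 3 (step 2): P = [3] / [7];  Q = [1] / [2]
  Insert 8 (step 3): P = [3, 8] / [7];  Q = [1, 3] / [2]
  Insert 4 (step 4): P = [3, 4] / [7, 8];  Q = [1, 3] / [2, 4]
  Insert 1 (step 5): P = [1, 4] / [3, 8] / [7];  Q = [1, 3] / [2, 4] / [5]
  Insert 2 (step 6): P = [1, 2] / [3, 4] / [7, 8];  Q = [1, 3] / [2, 4] / [5, 6]
  Insert 5 (step 7): P = [1, 2, 5] / [3, 4] / [7, 8];  Q = [1, 3, 7] / [2, 4] / [5, 6]
  Insert 6 (step 8): P = [1, 2, 5, 6] / [3, 4] / [7, 8];  Q = [1, 3, 7, 8] / [2, 4] / [5, 6]
Final shape: (4, 2, 2).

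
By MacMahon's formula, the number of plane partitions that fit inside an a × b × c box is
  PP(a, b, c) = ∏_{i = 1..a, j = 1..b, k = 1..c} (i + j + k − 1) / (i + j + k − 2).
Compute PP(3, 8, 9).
PP(3, 8, 9) = 198520691512

Evaluate the triple product over i = 1..3, j = 1..8, k = 1..9. The factors are (2/1) · (3/2) · (4/3) · (5/4) · (6/5) · (7/6) · (8/7) · (9/8) · … (216 factors total). The numerators and denominators telescope so the product is an integer; carrying out the multiplication exactly gives PP(3, 8, 9) = 198520691512.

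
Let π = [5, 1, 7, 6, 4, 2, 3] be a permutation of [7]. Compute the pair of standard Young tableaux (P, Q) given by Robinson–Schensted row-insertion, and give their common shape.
P = [1, 2, 3] / [4, 6] / [5] / [7];  Q = [1, 3, 7] / [2, 4] / [5] / [6];  common shape = (3, 2, 1, 1)

Row-insert the values π_1, π_2, … into P one at a time, bumping the leftmost entry strictly greater than the inserted value down to the next row. The recording tableau Q records, in position (i, j), the step at which that cell was added to P.
  Insert 5 (step 1): P = [5];  Q = [1]
  Insert 1 (step 2): P = [1] / [5];  Q = [1] / [2]
  Insert 7 (step 3): P = [1, 7] / [5];  Q = [1, 3] / [2]
  Insert 6 (step 4): P = [1, 6] / [5, 7];  Q = [1, 3] / [2, 4]
  Insert 4 (step 5): P = [1, 4] / [5, 6] / [7];  Q = [1, 3] / [2, 4] / [5]
  Insert 2 (step 6): P = [1, 2] / [4, 6] / [5] / [7];  Q = [1, 3] / [2, 4] / [5] / [6]
  Insert 3 (step 7): P = [1, 2, 3] / [4, 6] / [5] / [7];  Q = [1, 3, 7] / [2, 4] / [5] / [6]
Final shape: (3, 2, 1, 1).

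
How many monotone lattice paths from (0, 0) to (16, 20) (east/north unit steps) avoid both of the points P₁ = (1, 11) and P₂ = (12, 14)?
Number of paths = 5264982342

Inclusion–exclusion. Total paths: C(36, 16) = 7307872110. Through P₁: C(12, 1)·C(24, 15) = 15690048. Through P₂: C(26, 12)·C(10, 4) = 2028117000. Since P₁ is strictly southwest of P₂, a monotone path through both must visit P₁ then P₂; paths through both = C(12, 1)·C(14, 11)·C(10, 4) = 917280. Avoid both = 7307872110 − 15690048 − 2028117000 + 917280 = 5264982342.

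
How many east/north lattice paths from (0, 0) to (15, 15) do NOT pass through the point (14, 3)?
Number of paths = 155108680

Total paths from (0, 0) to (15, 15): C(30, 15) = 155117520. Paths through (14, 3): (paths (0, 0) → (14, 3)) × (paths (14, 3) → (15, 15)) = C(17, 14) · C(13, 1) = 680 · 13 = 8840. Avoidance count = 155117520 − 8840 = 155108680.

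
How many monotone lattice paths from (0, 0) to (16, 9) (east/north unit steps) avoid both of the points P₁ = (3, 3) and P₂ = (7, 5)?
Number of paths = 1148555

Inclusion–exclusion. Total paths: C(25, 16) = 2042975. Through P₁: C(6, 3)·C(19, 13) = 542640. Through P₂: C(12, 7)·C(13, 9) = 566280. Since P₁ is strictly southwest of P₂, a monotone path through both must visit P₁ then P₂; paths through both = C(6, 3)·C(6, 4)·C(13, 9) = 214500. Avoid both = 2042975 − 542640 − 566280 + 214500 = 1148555.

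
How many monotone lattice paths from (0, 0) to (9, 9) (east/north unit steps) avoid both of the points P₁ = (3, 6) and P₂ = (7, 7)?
Number of paths = 23492

Inclusion–exclusion. Total paths: C(18, 9) = 48620. Through P₁: C(9, 3)·C(9, 6) = 7056. Through P₂: C(14, 7)·C(4, 2) = 20592. Since P₁ is strictly southwest of P₂, a monotone path through both must visit P₁ then P₂; paths through both = C(9, 3)·C(5, 4)·C(4, 2) = 2520. Avoid both = 48620 − 7056 − 20592 + 2520 = 23492.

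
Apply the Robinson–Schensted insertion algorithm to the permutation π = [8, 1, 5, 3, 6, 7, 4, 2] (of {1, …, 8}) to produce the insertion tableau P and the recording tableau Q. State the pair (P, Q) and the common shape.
P = [1, 2, 4, 7] / [3, 6] / [5] / [8];  Q = [1, 3, 5, 6] / [2, 7] / [4] / [8];  common shape = (4, 2, 1, 1)

Row-insert the values π_1, π_2, … into P one at a time, bumping the leftmost entry strictly greater than the inserted value down to the next row. The recording tableau Q records, in position (i, j), the step at which that cell was added to P.
  Insert 8 (step 1): P = [8];  Q = [1]
  Insert 1 (step 2): P = [1] / [8];  Q = [1] / [2]
  Insert 5 (step 3): P = [1, 5] / [8];  Q = [1, 3] / [2]
  Insert 3 (step 4): P = [1, 3] / [5] / [8];  Q = [1, 3] / [2] / [4]
  Insert 6 (step 5): P = [1, 3, 6] / [5] / [8];  Q = [1, 3, 5] / [2] / [4]
  Insert 7 (step 6): P = [1, 3, 6, 7] / [5] / [8];  Q = [1, 3, 5, 6] / [2] / [4]
  Insert 4 (step 7): P = [1, 3, 4, 7] / [5, 6] / [8];  Q = [1, 3, 5, 6] / [2, 7] / [4]
  Insert 2 (step 8): P = [1, 2, 4, 7] / [3, 6] / [5] / [8];  Q = [1, 3, 5, 6] / [2, 7] / [4] / [8]
Final shape: (4, 2, 1, 1).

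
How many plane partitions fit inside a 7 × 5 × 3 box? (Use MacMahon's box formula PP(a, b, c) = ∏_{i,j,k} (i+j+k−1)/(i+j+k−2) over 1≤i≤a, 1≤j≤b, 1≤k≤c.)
PP(7, 5, 3) = 16195608

Evaluate the triple product over i = 1..7, j = 1..5, k = 1..3. The factors are (2/1) · (3/2) · (4/3) · (3/2) · (4/3) · (5/4) · (4/3) · (5/4) · … (105 factors total). The numerators and denominators telescope so the product is an integer; carrying out the multiplication exactly gives PP(7, 5, 3) = 16195608.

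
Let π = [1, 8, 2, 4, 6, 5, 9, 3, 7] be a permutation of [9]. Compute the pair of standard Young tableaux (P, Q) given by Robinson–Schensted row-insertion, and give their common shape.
P = [1, 2, 3, 5, 7] / [4, 9] / [6] / [8];  Q = [1, 2, 4, 5, 7] / [3, 9] / [6] / [8];  common shape = (5, 2, 1, 1)

Row-insert the values π_1, π_2, … into P one at a time, bumping the leftmost entry strictly greater than the inserted value down to the next row. The recording tableau Q records, in position (i, j), the step at which that cell was added to P.
  Insert 1 (step 1): P = [1];  Q = [1]
  Insert 8 (step 2): P = [1, 8];  Q = [1, 2]
  Insert 2 (step 3): P = [1, 2] / [8];  Q = [1, 2] / [3]
  Insert 4 (step 4): P = [1, 2, 4] / [8];  Q = [1, 2, 4] / [3]
  Insert 6 (step 5): P = [1, 2, 4, 6] / [8];  Q = [1, 2, 4, 5] / [3]
  Insert 5 (step 6): P = [1, 2, 4, 5] / [6] / [8];  Q = [1, 2, 4, 5] / [3] / [6]
  Insert 9 (step 7): P = [1, 2, 4, 5, 9] / [6] / [8];  Q = [1, 2, 4, 5, 7] / [3] / [6]
  Insert 3 (step 8): P = [1, 2, 3, 5, 9] / [4] / [6] / [8];  Q = [1, 2, 4, 5, 7] / [3] / [6] / [8]
  Insert 7 (step 9): P = [1, 2, 3, 5, 7] / [4, 9] / [6] / [8];  Q = [1, 2, 4, 5, 7] / [3, 9] / [6] / [8]
Final shape: (5, 2, 1, 1).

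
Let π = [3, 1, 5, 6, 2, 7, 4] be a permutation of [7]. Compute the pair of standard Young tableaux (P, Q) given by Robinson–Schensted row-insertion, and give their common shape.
P = [1, 2, 4, 7] / [3, 5, 6];  Q = [1, 3, 4, 6] / [2, 5, 7];  common shape = (4, 3)

Row-insert the values π_1, π_2, … into P one at a time, bumping the leftmost entry strictly greater than the inserted value down to the next row. The recording tableau Q records, in position (i, j), the step at which that cell was added to P.
  Insert 3 (step 1): P = [3];  Q = [1]
  Insert 1 (step 2): P = [1] / [3];  Q = [1] / [2]
  Insert 5 (step 3): P = [1, 5] / [3];  Q = [1, 3] / [2]
  Insert 6 (step 4): P = [1, 5, 6] / [3];  Q = [1, 3, 4] / [2]
  Insert 2 (step 5): P = [1, 2, 6] / [3, 5];  Q = [1, 3, 4] / [2, 5]
  Insert 7 (step 6): P = [1, 2, 6, 7] / [3, 5];  Q = [1, 3, 4, 6] / [2, 5]
  Insert 4 (step 7): P = [1, 2, 4, 7] / [3, 5, 6];  Q = [1, 3, 4, 6] / [2, 5, 7]
Final shape: (4, 3).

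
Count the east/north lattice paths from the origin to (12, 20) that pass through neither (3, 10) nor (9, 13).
Number of paths = 142565212

Inclusion–exclusion. Total paths: C(32, 12) = 225792840. Through P₁: C(13, 3)·C(19, 9) = 26420108. Through P₂: C(22, 9)·C(10, 3) = 59690400. Since P₁ is strictly southwest of P₂, a monotone path through both must visit P₁ then P₂; paths through both = C(13, 3)·C(9, 6)·C(10, 3) = 2882880. Avoid both = 225792840 − 26420108 − 59690400 + 2882880 = 142565212.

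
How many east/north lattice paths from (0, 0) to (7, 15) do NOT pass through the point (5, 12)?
Number of paths = 108664

Total paths from (0, 0) to (7, 15): C(22, 7) = 170544. Paths through (5, 12): (paths (0, 0) → (5, 12)) × (paths (5, 12) → (7, 15)) = C(17, 5) · C(5, 2) = 6188 · 10 = 61880. Avoidance count = 170544 − 61880 = 108664.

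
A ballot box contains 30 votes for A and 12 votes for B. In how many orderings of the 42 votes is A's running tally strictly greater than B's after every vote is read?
Strict-lead orderings = 4739192952

Total orderings of the 42 votes with 30 for A: C(42, 30) = 11058116888. By the Bertrand ballot formula (Cycle Lemma / reflection principle), the number of orderings in which A is strictly ahead of B throughout is (p − q)/(p + q) · C(p + q, p) = (30 − 12)/(30 + 12) · 11058116888 = 4739192952.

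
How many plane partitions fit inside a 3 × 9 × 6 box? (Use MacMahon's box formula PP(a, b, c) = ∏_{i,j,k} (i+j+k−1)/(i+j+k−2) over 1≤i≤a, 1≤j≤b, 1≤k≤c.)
PP(3, 9, 6) = 2530768240

Evaluate the triple product over i = 1..3, j = 1..9, k = 1..6. The factors are (2/1) · (3/2) · (4/3) · (5/4) · (6/5) · (7/6) · (3/2) · (4/3) · … (162 factors total). The numerators and denominators telescope so the product is an integer; carrying out the multiplication exactly gives PP(3, 9, 6) = 2530768240.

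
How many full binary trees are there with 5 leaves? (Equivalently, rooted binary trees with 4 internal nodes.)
C_4 = 14

These full binary trees are counted by the Catalan number C_n = (1/(n + 1)) · C(2n, n). For n = 4: C_4 = (1/5) · C(8, 4) = 70/5 = 14.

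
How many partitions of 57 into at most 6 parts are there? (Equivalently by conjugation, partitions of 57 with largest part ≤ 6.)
p(57, parts ≤ 6) = 15944

Use the recurrence p(n, m) = p(n, m−1) + p(n−m, m): either the largest part is < m (count p(n, m−1)) or the largest part is exactly m (remove one copy of m, count p(n−m, m)). With p(0, ·) = 1 this gives p(57, parts ≤ 6) = 15944. (By conjugating Young diagrams, this also counts partitions of 57 into at most 6 parts.)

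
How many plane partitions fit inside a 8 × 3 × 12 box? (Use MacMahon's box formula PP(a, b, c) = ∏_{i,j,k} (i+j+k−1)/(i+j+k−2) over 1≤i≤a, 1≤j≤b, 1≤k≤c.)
PP(8, 3, 12) = 20239179160200

Evaluate the triple product over i = 1..8, j = 1..3, k = 1..12. The factors are (2/1) · (3/2) · (4/3) · (5/4) · (6/5) · (7/6) · (8/7) · (9/8) · … (288 factors total). The numerators and denominators telescope so the product is an integer; carrying out the multiplication exactly gives PP(8, 3, 12) = 20239179160200.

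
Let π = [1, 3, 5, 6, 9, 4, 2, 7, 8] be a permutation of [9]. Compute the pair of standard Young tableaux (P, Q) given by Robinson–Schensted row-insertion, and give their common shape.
P = [1, 2, 4, 6, 7, 8] / [3, 9] / [5];  Q = [1, 2, 3, 4, 5, 9] / [6, 8] / [7];  common shape = (6, 2, 1)

Row-insert the values π_1, π_2, … into P one at a time, bumping the leftmost entry strictly greater than the inserted value down to the next row. The recording tableau Q records, in position (i, j), the step at which that cell was added to P.
  Insert 1 (step 1): P = [1];  Q = [1]
  Insert 3 (step 2): P = [1, 3];  Q = [1, 2]
  Insert 5 (step 3): P = [1, 3, 5];  Q = [1, 2, 3]
  Insert 6 (step 4): P = [1, 3, 5, 6];  Q = [1, 2, 3, 4]
  Insert 9 (step 5): P = [1, 3, 5, 6, 9];  Q = [1, 2, 3, 4, 5]
  Insert 4 (step 6): P = [1, 3, 4, 6, 9] / [5];  Q = [1, 2, 3, 4, 5] / [6]
  Insert 2 (step 7): P = [1, 2, 4, 6, 9] / [3] / [5];  Q = [1, 2, 3, 4, 5] / [6] / [7]
  Insert 7 (step 8): P = [1, 2, 4, 6, 7] / [3, 9] / [5];  Q = [1, 2, 3, 4, 5] / [6, 8] / [7]
  Insert 8 (step 9): P = [1, 2, 4, 6, 7, 8] / [3, 9] / [5];  Q = [1, 2, 3, 4, 5, 9] / [6, 8] / [7]
Final shape: (6, 2, 1).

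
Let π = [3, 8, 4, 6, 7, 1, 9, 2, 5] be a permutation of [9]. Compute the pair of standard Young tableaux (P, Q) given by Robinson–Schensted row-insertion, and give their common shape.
P = [1, 2, 5, 7, 9] / [3, 4, 6] / [8];  Q = [1, 2, 4, 5, 7] / [3, 8, 9] / [6];  common shape = (5, 3, 1)

Row-insert the values π_1, π_2, … into P one at a time, bumping the leftmost entry strictly greater than the inserted value down to the next row. The recording tableau Q records, in position (i, j), the step at which that cell was added to P.
  Insert 3 (step 1): P = [3];  Q = [1]
  Insert 8 (step 2): P = [3, 8];  Q = [1, 2]
  Insert 4 (step 3): P = [3, 4] / [8];  Q = [1, 2] / [3]
  Insert 6 (step 4): P = [3, 4, 6] / [8];  Q = [1, 2, 4] / [3]
  Insert 7 (step 5): P = [3, 4, 6, 7] / [8];  Q = [1, 2, 4, 5] / [3]
  Insert 1 (step 6): P = [1, 4, 6, 7] / [3] / [8];  Q = [1, 2, 4, 5] / [3] / [6]
  Insert 9 (step 7): P = [1, 4, 6, 7, 9] / [3] / [8];  Q = [1, 2, 4, 5, 7] / [3] / [6]
  Insert 2 (step 8): P = [1, 2, 6, 7, 9] / [3, 4] / [8];  Q = [1, 2, 4, 5, 7] / [3, 8] / [6]
  Insert 5 (step 9): P = [1, 2, 5, 7, 9] / [3, 4, 6] / [8];  Q = [1, 2, 4, 5, 7] / [3, 8, 9] / [6]
Final shape: (5, 3, 1).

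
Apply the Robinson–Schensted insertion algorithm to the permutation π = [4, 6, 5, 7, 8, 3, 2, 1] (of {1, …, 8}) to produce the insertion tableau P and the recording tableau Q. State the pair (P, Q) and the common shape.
P = [1, 5, 7, 8] / [2] / [3] / [4] / [6];  Q = [1, 2, 4, 5] / [3] / [6] / [7] / [8];  common shape = (4, 1, 1, 1, 1)

Row-insert the values π_1, π_2, … into P one at a time, bumping the leftmost entry strictly greater than the inserted value down to the next row. The recording tableau Q records, in position (i, j), the step at which that cell was added to P.
  Insert 4 (step 1): P = [4];  Q = [1]
  Insert 6 (step 2): P = [4, 6];  Q = [1, 2]
  Insert 5 (step 3): P = [4, 5] / [6];  Q = [1, 2] / [3]
  Insert 7 (step 4): P = [4, 5, 7] / [6];  Q = [1, 2, 4] / [3]
  Insert 8 (step 5): P = [4, 5, 7, 8] / [6];  Q = [1, 2, 4, 5] / [3]
  Insert 3 (step 6): P = [3, 5, 7, 8] / [4] / [6];  Q = [1, 2, 4, 5] / [3] / [6]
  Insert 2 (step 7): P = [2, 5, 7, 8] / [3] / [4] / [6];  Q = [1, 2, 4, 5] / [3] / [6] / [7]
  Insert 1 (step 8): P = [1, 5, 7, 8] / [2] / [3] / [4] / [6];  Q = [1, 2, 4, 5] / [3] / [6] / [7] / [8]
Final shape: (4, 1, 1, 1, 1).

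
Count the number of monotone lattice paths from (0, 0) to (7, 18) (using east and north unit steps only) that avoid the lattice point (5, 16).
Number of paths = 358606

Total paths from (0, 0) to (7, 18): C(25, 7) = 480700. Paths through (5, 16): (paths (0, 0) → (5, 16)) × (paths (5, 16) → (7, 18)) = C(21, 5) · C(4, 2) = 20349 · 6 = 122094. Avoidance count = 480700 − 122094 = 358606.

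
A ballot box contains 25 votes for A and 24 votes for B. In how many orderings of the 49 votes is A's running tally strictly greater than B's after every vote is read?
Strict-lead orderings = 1289904147324

Total orderings of the 49 votes with 25 for A: C(49, 25) = 63205303218876. By the Bertrand ballot formula (Cycle Lemma / reflection principle), the number of orderings in which A is strictly ahead of B throughout is (p − q)/(p + q) · C(p + q, p) = (25 − 24)/(25 + 24) · 63205303218876 = 1289904147324.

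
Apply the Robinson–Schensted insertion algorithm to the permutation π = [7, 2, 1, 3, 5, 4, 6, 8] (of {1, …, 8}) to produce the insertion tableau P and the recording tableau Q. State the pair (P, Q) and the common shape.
P = [1, 3, 4, 6, 8] / [2, 5] / [7];  Q = [1, 4, 5, 7, 8] / [2, 6] / [3];  common shape = (5, 2, 1)

Row-insert the values π_1, π_2, … into P one at a time, bumping the leftmost entry strictly greater than the inserted value down to the next row. The recording tableau Q records, in position (i, j), the step at which that cell was added to P.
  Insert 7 (step 1): P = [7];  Q = [1]
  Insert 2 (step 2): P = [2] / [7];  Q = [1] / [2]
  Insert 1 (step 3): P = [1] / [2] / [7];  Q = [1] / [2] / [3]
  Insert 3 (step 4): P = [1, 3] / [2] / [7];  Q = [1, 4] / [2] / [3]
  Insert 5 (step 5): P = [1, 3, 5] / [2] / [7];  Q = [1, 4, 5] / [2] / [3]
  Insert 4 (step 6): P = [1, 3, 4] / [2, 5] / [7];  Q = [1, 4, 5] / [2, 6] / [3]
  Insert 6 (step 7): P = [1, 3, 4, 6] / [2, 5] / [7];  Q = [1, 4, 5, 7] / [2, 6] / [3]
  Insert 8 (step 8): P = [1, 3, 4, 6, 8] / [2, 5] / [7];  Q = [1, 4, 5, 7, 8] / [2, 6] / [3]
Final shape: (5, 2, 1).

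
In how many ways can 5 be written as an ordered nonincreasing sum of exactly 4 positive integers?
p(5, 4 parts) = 1

Partitions of n into exactly k parts ↔ partitions of n − k into at most k parts (subtract 1 from each part). For n = 5, k = 4, the partitions are: 2+1+1+1. Count = 1.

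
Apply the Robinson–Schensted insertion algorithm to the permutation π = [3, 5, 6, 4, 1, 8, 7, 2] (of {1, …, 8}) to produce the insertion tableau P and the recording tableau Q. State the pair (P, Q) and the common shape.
P = [1, 2, 6, 7] / [3, 4] / [5, 8];  Q = [1, 2, 3, 6] / [4, 7] / [5, 8];  common shape = (4, 2, 2)

Row-insert the values π_1, π_2, … into P one at a time, bumping the leftmost entry strictly greater than the inserted value down to the next row. The recording tableau Q records, in position (i, j), the step at which that cell was added to P.
  Insert 3 (step 1): P = [3];  Q = [1]
  Insert 5 (step 2): P = [3, 5];  Q = [1, 2]
  Insert 6 (step 3): P = [3, 5, 6];  Q = [1, 2, 3]
  Insert 4 (step 4): P = [3, 4, 6] / [5];  Q = [1, 2, 3] / [4]
  Insert 1 (step 5): P = [1, 4, 6] / [3] / [5];  Q = [1, 2, 3] / [4] / [5]
  Insert 8 (step 6): P = [1, 4, 6, 8] / [3] / [5];  Q = [1, 2, 3, 6] / [4] / [5]
  Insert 7 (step 7): P = [1, 4, 6, 7] / [3, 8] / [5];  Q = [1, 2, 3, 6] / [4, 7] / [5]
  Insert 2 (step 8): P = [1, 2, 6, 7] / [3, 4] / [5, 8];  Q = [1, 2, 3, 6] / [4, 7] / [5, 8]
Final shape: (4, 2, 2).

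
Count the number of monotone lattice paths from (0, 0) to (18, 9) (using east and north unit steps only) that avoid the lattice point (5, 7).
Number of paths = 4603665

Total paths from (0, 0) to (18, 9): C(27, 18) = 4686825. Paths through (5, 7): (paths (0, 0) → (5, 7)) × (paths (5, 7) → (18, 9)) = C(12, 5) · C(15, 13) = 792 · 105 = 83160. Avoidance count = 4686825 − 83160 = 4603665.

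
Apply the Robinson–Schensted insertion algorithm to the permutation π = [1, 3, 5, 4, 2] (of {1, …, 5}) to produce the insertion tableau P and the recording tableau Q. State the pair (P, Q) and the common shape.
P = [1, 2, 4] / [3] / [5];  Q = [1, 2, 3] / [4] / [5];  common shape = (3, 1, 1)

Row-insert the values π_1, π_2, … into P one at a time, bumping the leftmost entry strictly greater than the inserted value down to the next row. The recording tableau Q records, in position (i, j), the step at which that cell was added to P.
  Insert 1 (step 1): P = [1];  Q = [1]
  Insert 3 (step 2): P = [1, 3];  Q = [1, 2]
  Insert 5 (step 3): P = [1, 3, 5];  Q = [1, 2, 3]
  Insert 4 (step 4): P = [1, 3, 4] / [5];  Q = [1, 2, 3] / [4]
  Insert 2 (step 5): P = [1, 2, 4] / [3] / [5];  Q = [1, 2, 3] / [4] / [5]
Final shape: (3, 1, 1).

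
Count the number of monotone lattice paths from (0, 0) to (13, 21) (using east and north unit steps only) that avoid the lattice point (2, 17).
Number of paths = 927750345

Total paths from (0, 0) to (13, 21): C(34, 13) = 927983760. Paths through (2, 17): (paths (0, 0) → (2, 17)) × (paths (2, 17) → (13, 21)) = C(19, 2) · C(15, 11) = 171 · 1365 = 233415. Avoidance count = 927983760 − 233415 = 927750345.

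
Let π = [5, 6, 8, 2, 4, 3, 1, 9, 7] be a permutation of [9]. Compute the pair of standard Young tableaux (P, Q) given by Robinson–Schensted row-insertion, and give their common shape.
P = [1, 3, 7, 9] / [2, 6, 8] / [4] / [5];  Q = [1, 2, 3, 8] / [4, 5, 9] / [6] / [7];  common shape = (4, 3, 1, 1)

Row-insert the values π_1, π_2, … into P one at a time, bumping the leftmost entry strictly greater than the inserted value down to the next row. The recording tableau Q records, in position (i, j), the step at which that cell was added to P.
  Insert 5 (step 1): P = [5];  Q = [1]
  Insert 6 (step 2): P = [5, 6];  Q = [1, 2]
  Insert 8 (step 3): P = [5, 6, 8];  Q = [1, 2, 3]
  Insert 2 (step 4): P = [2, 6, 8] / [5];  Q = [1, 2, 3] / [4]
  Insert 4 (step 5): P = [2, 4, 8] / [5, 6];  Q = [1, 2, 3] / [4, 5]
  Insert 3 (step 6): P = [2, 3, 8] / [4, 6] / [5];  Q = [1, 2, 3] / [4, 5] / [6]
  Insert 1 (step 7): P = [1, 3, 8] / [2, 6] / [4] / [5];  Q = [1, 2, 3] / [4, 5] / [6] / [7]
  Insert 9 (step 8): P = [1, 3, 8, 9] / [2, 6] / [4] / [5];  Q = [1, 2, 3, 8] / [4, 5] / [6] / [7]
  Insert 7 (step 9): P = [1, 3, 7, 9] / [2, 6, 8] / [4] / [5];  Q = [1, 2, 3, 8] / [4, 5, 9] / [6] / [7]
Final shape: (4, 3, 1, 1).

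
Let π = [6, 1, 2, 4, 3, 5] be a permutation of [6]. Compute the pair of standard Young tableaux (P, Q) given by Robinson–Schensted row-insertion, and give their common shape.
P = [1, 2, 3, 5] / [4] / [6];  Q = [1, 3, 4, 6] / [2] / [5];  common shape = (4, 1, 1)

Row-insert the values π_1, π_2, … into P one at a time, bumping the leftmost entry strictly greater than the inserted value down to the next row. The recording tableau Q records, in position (i, j), the step at which that cell was added to P.
  Insert 6 (step 1): P = [6];  Q = [1]
  Insert 1 (step 2): P = [1] / [6];  Q = [1] / [2]
  Insert 2 (step 3): P = [1, 2] / [6];  Q = [1, 3] / [2]
  Insert 4 (step 4): P = [1, 2, 4] / [6];  Q = [1, 3, 4] / [2]
  Insert 3 (step 5): P = [1, 2, 3] / [4] / [6];  Q = [1, 3, 4] / [2] / [5]
  Insert 5 (step 6): P = [1, 2, 3, 5] / [4] / [6];  Q = [1, 3, 4, 6] / [2] / [5]
Final shape: (4, 1, 1).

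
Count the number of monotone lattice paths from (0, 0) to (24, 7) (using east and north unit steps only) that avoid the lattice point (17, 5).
Number of paths = 1681551

Total paths from (0, 0) to (24, 7): C(31, 24) = 2629575. Paths through (17, 5): (paths (0, 0) → (17, 5)) × (paths (17, 5) → (24, 7)) = C(22, 17) · C(9, 7) = 26334 · 36 = 948024. Avoidance count = 2629575 − 948024 = 1681551.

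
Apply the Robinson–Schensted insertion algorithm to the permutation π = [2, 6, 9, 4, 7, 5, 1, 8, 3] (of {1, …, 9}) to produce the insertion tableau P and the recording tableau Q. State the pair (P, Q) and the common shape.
P = [1, 3, 5, 8] / [2, 4] / [6, 7] / [9];  Q = [1, 2, 3, 8] / [4, 5] / [6, 9] / [7];  common shape = (4, 2, 2, 1)

Row-insert the values π_1, π_2, … into P one at a time, bumping the leftmost entry strictly greater than the inserted value down to the next row. The recording tableau Q records, in position (i, j), the step at which that cell was added to P.
  Insert 2 (step 1): P = [2];  Q = [1]
  Insert 6 (step 2): P = [2, 6];  Q = [1, 2]
  Insert 9 (step 3): P = [2, 6, 9];  Q = [1, 2, 3]
  Insert 4 (step 4): P = [2, 4, 9] / [6];  Q = [1, 2, 3] / [4]
  Insert 7 (step 5): P = [2, 4, 7] / [6, 9];  Q = [1, 2, 3] / [4, 5]
  Insert 5 (step 6): P = [2, 4, 5] / [6, 7] / [9];  Q = [1, 2, 3] / [4, 5] / [6]
  Insert 1 (step 7): P = [1, 4, 5] / [2, 7] / [6] / [9];  Q = [1, 2, 3] / [4, 5] / [6] / [7]
  Insert 8 (step 8): P = [1, 4, 5, 8] / [2, 7] / [6] / [9];  Q = [1, 2, 3, 8] / [4, 5] / [6] / [7]
  Insert 3 (step 9): P = [1, 3, 5, 8] / [2, 4] / [6, 7] / [9];  Q = [1, 2, 3, 8] / [4, 5] / [6, 9] / [7]
Final shape: (4, 2, 2, 1).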